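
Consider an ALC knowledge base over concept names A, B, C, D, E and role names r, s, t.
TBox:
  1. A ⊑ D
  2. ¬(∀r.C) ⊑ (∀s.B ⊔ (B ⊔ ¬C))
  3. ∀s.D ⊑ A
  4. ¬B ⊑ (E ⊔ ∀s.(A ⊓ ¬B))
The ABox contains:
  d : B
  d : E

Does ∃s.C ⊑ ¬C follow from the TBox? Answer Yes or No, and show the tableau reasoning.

No

1. ∃s.C ⊑ ¬C  ⇔  (∃s.C ⊓ C) unsat w.r.t. T
   open: L(x₀) ⊇ {B, C, ¬A, ∀r.C, ∃s.C, …} (+ ∃-successors)
2. Hence ∃s.C ⊑ ¬C: not entailed.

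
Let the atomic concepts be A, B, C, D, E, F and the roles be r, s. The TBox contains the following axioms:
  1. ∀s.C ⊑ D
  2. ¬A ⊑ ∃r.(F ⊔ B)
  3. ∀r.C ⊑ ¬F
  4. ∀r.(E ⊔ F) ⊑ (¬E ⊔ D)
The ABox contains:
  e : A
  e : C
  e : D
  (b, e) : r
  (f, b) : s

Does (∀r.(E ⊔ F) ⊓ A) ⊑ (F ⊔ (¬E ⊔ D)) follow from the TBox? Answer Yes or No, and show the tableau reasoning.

1. (∀r.(E ⊔ F) ⊓ A) ⊑ (F ⊔ (¬E ⊔ D))  ⇔  ((∀r.(E ⊔ F) ⊓ A) ⊓ (¬F ⊓ (E ⊓ ¬D))) unsat w.r.t. T
   all branches close; clash {D, ¬D} at x₀
2. Hence (∀r.(E ⊔ F) ⊓ A) ⊑ (F ⊔ (¬E ⊔ D)): entailed.

Yes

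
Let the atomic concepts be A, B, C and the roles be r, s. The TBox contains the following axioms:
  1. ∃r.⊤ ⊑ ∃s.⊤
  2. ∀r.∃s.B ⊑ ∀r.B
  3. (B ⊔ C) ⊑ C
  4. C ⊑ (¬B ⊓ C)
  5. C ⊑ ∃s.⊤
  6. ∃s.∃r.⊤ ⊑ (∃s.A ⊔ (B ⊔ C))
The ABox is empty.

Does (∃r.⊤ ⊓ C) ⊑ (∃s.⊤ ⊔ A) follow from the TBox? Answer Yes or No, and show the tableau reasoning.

1. (∃r.⊤ ⊓ C) ⊑ (∃s.⊤ ⊔ A)  ⇔  ((∃r.⊤ ⊓ C) ⊓ (∀s.⊥ ⊓ ¬A)) unsat w.r.t. T
   all branches close; clash {B, ¬B} at an ∃-successor
2. Hence (∃r.⊤ ⊓ C) ⊑ (∃s.⊤ ⊔ A): entailed.

Yes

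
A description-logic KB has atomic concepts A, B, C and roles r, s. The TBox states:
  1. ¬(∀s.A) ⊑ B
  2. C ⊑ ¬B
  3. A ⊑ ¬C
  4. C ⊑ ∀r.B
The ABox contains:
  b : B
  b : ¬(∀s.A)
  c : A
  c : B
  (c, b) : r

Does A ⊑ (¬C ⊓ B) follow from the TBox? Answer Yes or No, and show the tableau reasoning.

No

1. A ⊑ (¬C ⊓ B)  ⇔  (A ⊓ (C ⊔ ¬B)) unsat w.r.t. T
   apply at x₀: A⊑¬C
   open: L(x₀) ⊇ {A, ¬B, ¬C, ∀s.A}
2. Hence A ⊑ (¬C ⊓ B): not entailed.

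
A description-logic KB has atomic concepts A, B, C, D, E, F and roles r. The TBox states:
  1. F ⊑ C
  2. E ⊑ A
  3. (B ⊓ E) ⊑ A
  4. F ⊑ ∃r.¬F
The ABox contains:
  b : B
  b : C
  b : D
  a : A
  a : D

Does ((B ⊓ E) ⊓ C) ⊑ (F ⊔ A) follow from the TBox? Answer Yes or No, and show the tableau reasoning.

Yes

1. ((B ⊓ E) ⊓ C) ⊑ (F ⊔ A)  ⇔  (((B ⊓ E) ⊓ C) ⊓ (¬F ⊓ ¬A)) unsat w.r.t. T
   all branches close; clash {A, ¬A} at x₀
2. Hence ((B ⊓ E) ⊓ C) ⊑ (F ⊔ A): entailed.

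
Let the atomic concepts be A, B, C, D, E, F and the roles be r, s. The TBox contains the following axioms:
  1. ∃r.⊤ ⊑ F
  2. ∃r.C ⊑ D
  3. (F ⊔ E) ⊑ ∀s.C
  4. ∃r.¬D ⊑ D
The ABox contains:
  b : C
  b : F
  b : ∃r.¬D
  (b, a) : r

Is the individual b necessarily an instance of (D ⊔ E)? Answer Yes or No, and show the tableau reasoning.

1. b : (D ⊔ E)?  L(b) = {C, F, ∃r.¬D} ∪ {(¬D ⊓ ¬E)}
   clash {D, ¬D} at b — b ∈ (D ⊔ E)
2. Hence b : (D ⊔ E): entailed.

Yes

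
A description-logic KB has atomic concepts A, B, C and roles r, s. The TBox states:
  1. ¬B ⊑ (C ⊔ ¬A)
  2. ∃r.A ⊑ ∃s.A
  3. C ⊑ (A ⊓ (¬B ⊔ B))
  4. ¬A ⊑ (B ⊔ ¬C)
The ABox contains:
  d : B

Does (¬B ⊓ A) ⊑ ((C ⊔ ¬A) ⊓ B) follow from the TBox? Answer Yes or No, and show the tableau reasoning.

No

1. (¬B ⊓ A) ⊑ ((C ⊔ ¬A) ⊓ B)  ⇔  ((¬B ⊓ A) ⊓ ((¬C ⊓ A) ⊔ ¬B)) unsat w.r.t. T
   apply at x₀: ¬B⊑(C ⊔ ¬A)
   open: L(x₀) ⊇ {A, C, ¬B, ∀r.¬A}
2. Hence (¬B ⊓ A) ⊑ ((C ⊔ ¬A) ⊓ B): not entailed.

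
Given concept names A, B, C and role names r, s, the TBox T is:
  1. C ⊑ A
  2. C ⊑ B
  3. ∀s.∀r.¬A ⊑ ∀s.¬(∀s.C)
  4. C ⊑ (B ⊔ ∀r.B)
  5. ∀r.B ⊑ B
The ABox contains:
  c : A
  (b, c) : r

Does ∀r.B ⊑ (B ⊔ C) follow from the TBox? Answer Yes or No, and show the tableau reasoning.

1. ∀r.B ⊑ (B ⊔ C)  ⇔  (∀r.B ⊓ (¬B ⊓ ¬C)) unsat w.r.t. T
   all branches close; clash {B, ¬B} at x₀
2. Hence ∀r.B ⊑ (B ⊔ C): entailed.

Yes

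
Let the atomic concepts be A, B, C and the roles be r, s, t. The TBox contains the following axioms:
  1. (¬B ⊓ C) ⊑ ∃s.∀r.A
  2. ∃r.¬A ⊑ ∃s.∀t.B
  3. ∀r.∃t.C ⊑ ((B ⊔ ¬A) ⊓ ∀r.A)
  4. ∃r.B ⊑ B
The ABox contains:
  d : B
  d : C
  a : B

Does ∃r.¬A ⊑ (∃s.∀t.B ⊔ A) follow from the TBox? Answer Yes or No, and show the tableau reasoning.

Yes

1. ∃r.¬A ⊑ (∃s.∀t.B ⊔ A)  ⇔  (∃r.¬A ⊓ (∀s.∃t.¬B ⊓ ¬A)) unsat w.r.t. T
   all branches close; clash {B, ¬B} at an ∃-successor
2. Hence ∃r.¬A ⊑ (∃s.∀t.B ⊔ A): entailed.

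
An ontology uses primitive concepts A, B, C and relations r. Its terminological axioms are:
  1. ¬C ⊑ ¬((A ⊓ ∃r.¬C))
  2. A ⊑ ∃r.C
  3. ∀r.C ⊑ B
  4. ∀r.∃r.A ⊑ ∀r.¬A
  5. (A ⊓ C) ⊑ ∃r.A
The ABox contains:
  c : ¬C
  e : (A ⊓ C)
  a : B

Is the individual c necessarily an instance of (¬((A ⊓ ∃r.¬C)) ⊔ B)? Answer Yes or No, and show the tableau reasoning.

1. c : (¬((A ⊓ ∃r.¬C)) ⊔ B)?  L(c) = {¬C} ∪ {((A ⊓ ∃r.¬C) ⊓ ¬B)}
   clash {C, ¬C} at an ∃-successor — c ∈ (¬((A ⊓ ∃r.¬C)) ⊔ B)
2. Hence c : (¬((A ⊓ ∃r.¬C)) ⊔ B): entailed.

Yes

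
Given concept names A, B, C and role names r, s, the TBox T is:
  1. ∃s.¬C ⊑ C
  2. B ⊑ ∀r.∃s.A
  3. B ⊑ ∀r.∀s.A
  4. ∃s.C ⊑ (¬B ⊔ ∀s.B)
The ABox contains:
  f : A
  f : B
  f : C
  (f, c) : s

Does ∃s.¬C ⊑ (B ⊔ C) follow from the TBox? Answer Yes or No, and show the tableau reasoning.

Yes

1. ∃s.¬C ⊑ (B ⊔ C)  ⇔  (∃s.¬C ⊓ (¬B ⊓ ¬C)) unsat w.r.t. T
   all branches close; clash {C, ¬C} at x₀
2. Hence ∃s.¬C ⊑ (B ⊔ C): entailed.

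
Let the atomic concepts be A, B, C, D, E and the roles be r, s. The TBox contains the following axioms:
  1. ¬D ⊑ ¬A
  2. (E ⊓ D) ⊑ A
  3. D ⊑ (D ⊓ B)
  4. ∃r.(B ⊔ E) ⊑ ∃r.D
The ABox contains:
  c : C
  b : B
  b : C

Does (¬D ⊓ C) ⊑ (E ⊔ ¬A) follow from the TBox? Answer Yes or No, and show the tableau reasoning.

1. (¬D ⊓ C) ⊑ (E ⊔ ¬A)  ⇔  ((¬D ⊓ C) ⊓ (¬E ⊓ A)) unsat w.r.t. T
   all branches close; clash {A, ¬A} at x₀
2. Hence (¬D ⊓ C) ⊑ (E ⊔ ¬A): entailed.

Yes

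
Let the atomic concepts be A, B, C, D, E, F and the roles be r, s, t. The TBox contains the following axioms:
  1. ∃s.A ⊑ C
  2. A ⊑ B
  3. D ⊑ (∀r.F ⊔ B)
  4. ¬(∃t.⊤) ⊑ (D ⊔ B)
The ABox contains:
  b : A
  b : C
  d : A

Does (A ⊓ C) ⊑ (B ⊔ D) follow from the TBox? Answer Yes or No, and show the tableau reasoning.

1. (A ⊓ C) ⊑ (B ⊔ D)  ⇔  ((A ⊓ C) ⊓ (¬B ⊓ ¬D)) unsat w.r.t. T
   all branches close; clash {B, ¬B} at x₀
2. Hence (A ⊓ C) ⊑ (B ⊔ D): entailed.

Yes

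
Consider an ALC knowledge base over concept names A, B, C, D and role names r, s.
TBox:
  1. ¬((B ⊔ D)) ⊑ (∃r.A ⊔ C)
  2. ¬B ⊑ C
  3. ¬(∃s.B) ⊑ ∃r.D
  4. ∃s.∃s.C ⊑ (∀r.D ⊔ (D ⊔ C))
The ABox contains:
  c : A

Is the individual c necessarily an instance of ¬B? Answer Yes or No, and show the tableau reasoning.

No

1. c : ¬B?  L(c) = {A} ∪ {B}
   open: L(c) ⊇ {A, B, ∀s.∀s.¬C, ∃s.B} (+ ∃-successors) — c ∉ ¬B possible
2. Hence c : ¬B: not entailed.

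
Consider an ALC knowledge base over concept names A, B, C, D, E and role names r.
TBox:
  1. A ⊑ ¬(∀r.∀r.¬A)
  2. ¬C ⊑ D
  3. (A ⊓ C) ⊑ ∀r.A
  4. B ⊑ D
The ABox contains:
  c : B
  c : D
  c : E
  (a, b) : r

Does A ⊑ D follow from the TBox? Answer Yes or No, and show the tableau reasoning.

No

1. A ⊑ D  ⇔  (A ⊓ ¬D) unsat w.r.t. T
   apply at x₀: A⊑¬(∀r.∀r.¬A)
   open: L(x₀) ⊇ {A, C, ¬B, ¬D, ∀r.A, …} (+ ∃-successors)
2. Hence A ⊑ D: not entailed.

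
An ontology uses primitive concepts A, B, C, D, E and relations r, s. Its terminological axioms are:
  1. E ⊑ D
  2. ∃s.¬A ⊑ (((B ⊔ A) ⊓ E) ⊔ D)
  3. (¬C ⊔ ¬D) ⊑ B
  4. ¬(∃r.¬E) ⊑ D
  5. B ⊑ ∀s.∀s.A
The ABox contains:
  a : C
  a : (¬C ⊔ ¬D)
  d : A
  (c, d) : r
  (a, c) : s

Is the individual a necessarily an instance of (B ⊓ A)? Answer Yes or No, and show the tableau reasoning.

1. a : (B ⊓ A)?  L(a) = {C, (¬C ⊔ ¬D)} ∪ {(¬B ⊔ ¬A)}
   apply at a: (¬C ⊔ ¬D)⊑B
   open: L(a) ⊇ {B, C, ¬A, ¬D, ¬E, …} (+ ∃-successors) — a ∉ (B ⊓ A) possible
2. Hence a : (B ⊓ A): not entailed.

No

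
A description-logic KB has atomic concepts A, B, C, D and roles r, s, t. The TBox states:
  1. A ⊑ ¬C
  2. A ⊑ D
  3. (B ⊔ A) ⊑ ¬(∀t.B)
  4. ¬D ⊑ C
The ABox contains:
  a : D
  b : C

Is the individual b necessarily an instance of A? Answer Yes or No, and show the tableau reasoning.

1. b : A?  L(b) = {C} ∪ {¬A}
   open: L(b) ⊇ {C, ¬A, ¬B} — b ∉ A possible
2. Hence b : A: not entailed.

No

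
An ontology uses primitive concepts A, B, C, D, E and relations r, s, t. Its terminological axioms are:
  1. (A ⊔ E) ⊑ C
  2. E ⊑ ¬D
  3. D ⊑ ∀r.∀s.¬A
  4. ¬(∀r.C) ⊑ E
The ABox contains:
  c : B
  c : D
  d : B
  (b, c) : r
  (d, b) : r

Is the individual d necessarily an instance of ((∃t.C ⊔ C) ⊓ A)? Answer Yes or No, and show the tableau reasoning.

1. d : ((∃t.C ⊔ C) ⊓ A)?  L(d) = {B} ∪ {((∀t.¬C ⊓ ¬C) ⊔ ¬A)}
   open: L(d) ⊇ {B, ¬A, ¬D, ¬E, ∀r.C} — d ∉ ((∃t.C ⊔ C) ⊓ A) possible
2. Hence d : ((∃t.C ⊔ C) ⊓ A): not entailed.

No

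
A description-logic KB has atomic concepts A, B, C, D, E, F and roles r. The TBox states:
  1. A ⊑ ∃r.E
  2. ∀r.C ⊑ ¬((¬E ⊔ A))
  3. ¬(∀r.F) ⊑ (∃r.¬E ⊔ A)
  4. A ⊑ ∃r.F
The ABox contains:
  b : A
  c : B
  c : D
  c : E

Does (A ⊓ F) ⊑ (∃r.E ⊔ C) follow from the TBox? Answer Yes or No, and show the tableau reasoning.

Yes

1. (A ⊓ F) ⊑ (∃r.E ⊔ C)  ⇔  ((A ⊓ F) ⊓ (∀r.¬E ⊓ ¬C)) unsat w.r.t. T
   all branches close; clash {A, ¬A} at x₀
2. Hence (A ⊓ F) ⊑ (∃r.E ⊔ C): entailed.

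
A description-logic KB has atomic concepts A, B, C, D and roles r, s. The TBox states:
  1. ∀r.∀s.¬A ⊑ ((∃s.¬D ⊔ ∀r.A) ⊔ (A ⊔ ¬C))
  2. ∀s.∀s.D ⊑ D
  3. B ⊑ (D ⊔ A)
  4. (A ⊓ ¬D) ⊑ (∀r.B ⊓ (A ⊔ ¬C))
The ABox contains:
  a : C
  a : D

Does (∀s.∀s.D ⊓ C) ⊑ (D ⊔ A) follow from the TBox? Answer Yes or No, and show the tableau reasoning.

1. (∀s.∀s.D ⊓ C) ⊑ (D ⊔ A)  ⇔  ((∀s.∀s.D ⊓ C) ⊓ (¬D ⊓ ¬A)) unsat w.r.t. T
   all branches close; clash {A, ¬A} at x₀
2. Hence (∀s.∀s.D ⊓ C) ⊑ (D ⊔ A): entailed.

Yes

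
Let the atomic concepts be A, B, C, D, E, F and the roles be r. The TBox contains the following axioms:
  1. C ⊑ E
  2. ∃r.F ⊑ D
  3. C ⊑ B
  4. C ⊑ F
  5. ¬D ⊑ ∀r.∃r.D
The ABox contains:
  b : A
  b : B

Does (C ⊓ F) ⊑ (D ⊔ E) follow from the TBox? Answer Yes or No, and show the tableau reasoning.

1. (C ⊓ F) ⊑ (D ⊔ E)  ⇔  ((C ⊓ F) ⊓ (¬D ⊓ ¬E)) unsat w.r.t. T
   all branches close; clash {E, ¬E} at x₀
2. Hence (C ⊓ F) ⊑ (D ⊔ E): entailed.

Yes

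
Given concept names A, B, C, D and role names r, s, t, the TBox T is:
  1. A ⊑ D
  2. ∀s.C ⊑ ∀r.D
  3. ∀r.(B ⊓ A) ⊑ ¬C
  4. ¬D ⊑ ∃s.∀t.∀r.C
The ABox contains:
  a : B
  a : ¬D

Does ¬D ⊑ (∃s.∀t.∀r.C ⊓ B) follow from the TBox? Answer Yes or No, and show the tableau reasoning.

1. ¬D ⊑ (∃s.∀t.∀r.C ⊓ B)  ⇔  (¬D ⊓ (∀s.∃t.∃r.¬C ⊔ ¬B)) unsat w.r.t. T
   apply at x₀: ¬D⊑∃s.∀t.∀r.C
   open: L(x₀) ⊇ {¬A, ¬B, ¬D, ∃r.(¬B ⊔ ¬A), ∃s.¬C, …} (+ ∃-successors)
2. Hence ¬D ⊑ (∃s.∀t.∀r.C ⊓ B): not entailed.

No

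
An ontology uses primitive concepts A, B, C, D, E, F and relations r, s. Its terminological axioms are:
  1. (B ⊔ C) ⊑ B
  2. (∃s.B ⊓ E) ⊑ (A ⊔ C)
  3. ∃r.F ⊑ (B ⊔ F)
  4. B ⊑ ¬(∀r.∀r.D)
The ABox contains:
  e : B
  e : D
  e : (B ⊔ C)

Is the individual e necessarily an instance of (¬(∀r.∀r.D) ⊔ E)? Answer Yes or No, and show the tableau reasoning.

1. e : (¬(∀r.∀r.D) ⊔ E)?  L(e) = {B, D, (B ⊔ C)} ∪ {(∀r.∀r.D ⊓ ¬E)}
   clash {D, ¬D} at an ∃-successor — e ∈ (¬(∀r.∀r.D) ⊔ E)
2. Hence e : (¬(∀r.∀r.D) ⊔ E): entailed.

Yes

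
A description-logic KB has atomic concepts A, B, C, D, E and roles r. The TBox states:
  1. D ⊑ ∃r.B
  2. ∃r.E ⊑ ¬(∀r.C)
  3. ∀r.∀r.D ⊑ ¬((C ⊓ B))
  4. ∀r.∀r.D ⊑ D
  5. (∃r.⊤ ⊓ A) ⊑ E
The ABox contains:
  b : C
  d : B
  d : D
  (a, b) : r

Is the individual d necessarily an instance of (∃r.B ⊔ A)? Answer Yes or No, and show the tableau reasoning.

Yes

1. d : (∃r.B ⊔ A)?  L(d) = {B, D} ∪ {(∀r.¬B ⊓ ¬A)}
   clash {B, ¬B} at d — d ∈ (∃r.B ⊔ A)
2. Hence d : (∃r.B ⊔ A): entailed.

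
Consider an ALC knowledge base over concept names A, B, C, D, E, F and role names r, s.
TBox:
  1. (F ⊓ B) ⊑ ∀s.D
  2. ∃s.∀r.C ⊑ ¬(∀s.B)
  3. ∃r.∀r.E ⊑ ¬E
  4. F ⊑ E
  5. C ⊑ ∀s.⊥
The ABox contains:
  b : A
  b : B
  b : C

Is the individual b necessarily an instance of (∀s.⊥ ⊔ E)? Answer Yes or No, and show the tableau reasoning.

Yes

1. b : (∀s.⊥ ⊔ E)?  L(b) = {A, B, C} ∪ {(∃s.⊤ ⊓ ¬E)}
   clash {E, ¬E} at b — b ∈ (∀s.⊥ ⊔ E)
2. Hence b : (∀s.⊥ ⊔ E): entailed.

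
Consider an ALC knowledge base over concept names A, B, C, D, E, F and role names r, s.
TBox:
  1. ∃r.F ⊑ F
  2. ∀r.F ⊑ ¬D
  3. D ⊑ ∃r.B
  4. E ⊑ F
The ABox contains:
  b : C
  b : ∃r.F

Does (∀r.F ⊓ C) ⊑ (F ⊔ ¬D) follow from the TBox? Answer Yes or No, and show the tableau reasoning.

1. (∀r.F ⊓ C) ⊑ (F ⊔ ¬D)  ⇔  ((∀r.F ⊓ C) ⊓ (¬F ⊓ D)) unsat w.r.t. T
   all branches close; clash {F, ¬F} at x₀
2. Hence (∀r.F ⊓ C) ⊑ (F ⊔ ¬D): entailed.

Yes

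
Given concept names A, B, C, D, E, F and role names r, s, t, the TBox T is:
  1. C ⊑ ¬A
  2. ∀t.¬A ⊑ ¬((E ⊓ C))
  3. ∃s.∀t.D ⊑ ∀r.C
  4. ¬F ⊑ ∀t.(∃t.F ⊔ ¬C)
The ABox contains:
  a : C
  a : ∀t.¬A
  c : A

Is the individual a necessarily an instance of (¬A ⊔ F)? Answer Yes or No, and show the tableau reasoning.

Yes

1. a : (¬A ⊔ F)?  L(a) = {C, ∀t.¬A} ∪ {(A ⊓ ¬F)}
   clash {A, ¬A} at a — a ∈ (¬A ⊔ F)
2. Hence a : (¬A ⊔ F): entailed.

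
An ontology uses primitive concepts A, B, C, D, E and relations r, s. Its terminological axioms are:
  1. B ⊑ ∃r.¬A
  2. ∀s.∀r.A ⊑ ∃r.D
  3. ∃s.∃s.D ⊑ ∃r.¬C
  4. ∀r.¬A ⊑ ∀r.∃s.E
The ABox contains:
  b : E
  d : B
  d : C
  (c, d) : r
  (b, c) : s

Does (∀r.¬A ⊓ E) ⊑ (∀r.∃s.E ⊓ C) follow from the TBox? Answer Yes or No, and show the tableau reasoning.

No

1. (∀r.¬A ⊓ E) ⊑ (∀r.∃s.E ⊓ C)  ⇔  ((∀r.¬A ⊓ E) ⊓ (∃r.∀s.¬E ⊔ ¬C)) unsat w.r.t. T
   apply at x₀: ∀r.¬A⊑∀r.∃s.E
   open: L(x₀) ⊇ {E, ¬B, ¬C, ∀r.¬A, ∀r.∃s.E, …} (+ ∃-successors)
2. Hence (∀r.¬A ⊓ E) ⊑ (∀r.∃s.E ⊓ C): not entailed.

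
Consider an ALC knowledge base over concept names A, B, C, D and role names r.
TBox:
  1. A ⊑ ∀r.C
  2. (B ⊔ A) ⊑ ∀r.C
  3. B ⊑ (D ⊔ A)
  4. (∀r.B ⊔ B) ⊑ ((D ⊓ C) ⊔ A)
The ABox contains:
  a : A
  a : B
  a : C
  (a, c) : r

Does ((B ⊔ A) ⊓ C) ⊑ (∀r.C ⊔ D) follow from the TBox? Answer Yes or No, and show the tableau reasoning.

1. ((B ⊔ A) ⊓ C) ⊑ (∀r.C ⊔ D)  ⇔  (((B ⊔ A) ⊓ C) ⊓ (∃r.¬C ⊓ ¬D)) unsat w.r.t. T
   all branches close; clash {C, ¬C} at an ∃-successor
2. Hence ((B ⊔ A) ⊓ C) ⊑ (∀r.C ⊔ D): entailed.

Yes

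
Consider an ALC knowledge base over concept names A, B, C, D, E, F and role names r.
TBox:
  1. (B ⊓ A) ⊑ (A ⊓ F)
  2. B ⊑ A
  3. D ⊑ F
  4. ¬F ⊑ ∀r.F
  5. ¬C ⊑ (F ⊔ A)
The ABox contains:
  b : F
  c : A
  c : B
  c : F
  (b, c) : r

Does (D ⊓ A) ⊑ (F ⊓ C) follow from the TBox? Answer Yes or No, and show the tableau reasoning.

1. (D ⊓ A) ⊑ (F ⊓ C)  ⇔  ((D ⊓ A) ⊓ (¬F ⊔ ¬C)) unsat w.r.t. T
   apply at x₀: D⊑F
   open: L(x₀) ⊇ {A, D, F, ¬B, ¬C}
2. Hence (D ⊓ A) ⊑ (F ⊓ C): not entailed.

No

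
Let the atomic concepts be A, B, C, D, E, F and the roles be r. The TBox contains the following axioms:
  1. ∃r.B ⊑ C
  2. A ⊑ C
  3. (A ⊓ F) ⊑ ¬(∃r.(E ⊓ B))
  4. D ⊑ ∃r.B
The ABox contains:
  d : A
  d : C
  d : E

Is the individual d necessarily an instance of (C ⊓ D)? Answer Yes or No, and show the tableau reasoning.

1. d : (C ⊓ D)?  L(d) = {A, C, E} ∪ {(¬C ⊔ ¬D)}
   open: L(d) ⊇ {A, C, E, ¬D, ¬F} — d ∉ (C ⊓ D) possible
2. Hence d : (C ⊓ D): not entailed.

No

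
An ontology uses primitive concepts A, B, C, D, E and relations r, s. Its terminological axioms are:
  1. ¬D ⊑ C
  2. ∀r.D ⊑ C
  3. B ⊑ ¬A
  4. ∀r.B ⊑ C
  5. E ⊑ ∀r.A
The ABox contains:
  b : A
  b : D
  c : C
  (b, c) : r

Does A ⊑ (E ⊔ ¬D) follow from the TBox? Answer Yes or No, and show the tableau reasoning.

1. A ⊑ (E ⊔ ¬D)  ⇔  (A ⊓ (¬E ⊓ D)) unsat w.r.t. T
   open: L(x₀) ⊇ {A, D, ¬B, ¬E, ∃r.¬B, …} (+ ∃-successors)
2. Hence A ⊑ (E ⊔ ¬D): not entailed.

No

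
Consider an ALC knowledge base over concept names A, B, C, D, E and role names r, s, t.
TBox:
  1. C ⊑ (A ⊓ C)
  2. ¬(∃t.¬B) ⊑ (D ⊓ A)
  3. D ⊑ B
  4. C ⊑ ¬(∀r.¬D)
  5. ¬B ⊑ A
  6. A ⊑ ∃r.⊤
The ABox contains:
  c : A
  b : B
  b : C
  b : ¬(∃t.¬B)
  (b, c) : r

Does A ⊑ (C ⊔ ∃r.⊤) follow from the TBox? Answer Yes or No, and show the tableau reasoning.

Yes

1. A ⊑ (C ⊔ ∃r.⊤)  ⇔  (A ⊓ (¬C ⊓ ∀r.⊥)) unsat w.r.t. T
   all branches close; clash ⊥ at an ∃-successor
2. Hence A ⊑ (C ⊔ ∃r.⊤): entailed.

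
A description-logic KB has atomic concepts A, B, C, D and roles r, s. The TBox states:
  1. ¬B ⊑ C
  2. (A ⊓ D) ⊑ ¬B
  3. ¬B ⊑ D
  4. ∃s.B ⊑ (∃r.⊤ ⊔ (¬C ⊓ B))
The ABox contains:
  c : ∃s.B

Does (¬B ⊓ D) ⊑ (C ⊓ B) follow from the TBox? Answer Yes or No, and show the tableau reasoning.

No

1. (¬B ⊓ D) ⊑ (C ⊓ B)  ⇔  ((¬B ⊓ D) ⊓ (¬C ⊔ ¬B)) unsat w.r.t. T
   apply at x₀: ¬B⊑C
   open: L(x₀) ⊇ {C, D, ¬B, ∀s.¬B}
2. Hence (¬B ⊓ D) ⊑ (C ⊓ B): not entailed.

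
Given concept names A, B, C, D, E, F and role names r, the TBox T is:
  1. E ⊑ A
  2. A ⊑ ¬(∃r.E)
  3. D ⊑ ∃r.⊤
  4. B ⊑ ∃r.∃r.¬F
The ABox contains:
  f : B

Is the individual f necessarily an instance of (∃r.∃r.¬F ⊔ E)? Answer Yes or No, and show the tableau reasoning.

1. f : (∃r.∃r.¬F ⊔ E)?  L(f) = {B} ∪ {(∀r.∀r.F ⊓ ¬E)}
   clash {F, ¬F} at an ∃-successor — f ∈ (∃r.∃r.¬F ⊔ E)
2. Hence f : (∃r.∃r.¬F ⊔ E): entailed.

Yes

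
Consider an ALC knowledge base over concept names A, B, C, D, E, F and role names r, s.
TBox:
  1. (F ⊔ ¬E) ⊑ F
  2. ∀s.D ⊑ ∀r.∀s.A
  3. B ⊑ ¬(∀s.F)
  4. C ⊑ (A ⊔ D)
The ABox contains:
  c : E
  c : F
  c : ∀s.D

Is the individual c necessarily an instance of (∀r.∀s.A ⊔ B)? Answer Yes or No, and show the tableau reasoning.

Yes

1. c : (∀r.∀s.A ⊔ B)?  L(c) = {E, F, ∀s.D} ∪ {(∃r.∃s.¬A ⊓ ¬B)}
   clash {A, ¬A} at an ∃-successor — c ∈ (∀r.∀s.A ⊔ B)
2. Hence c : (∀r.∀s.A ⊔ B): entailed.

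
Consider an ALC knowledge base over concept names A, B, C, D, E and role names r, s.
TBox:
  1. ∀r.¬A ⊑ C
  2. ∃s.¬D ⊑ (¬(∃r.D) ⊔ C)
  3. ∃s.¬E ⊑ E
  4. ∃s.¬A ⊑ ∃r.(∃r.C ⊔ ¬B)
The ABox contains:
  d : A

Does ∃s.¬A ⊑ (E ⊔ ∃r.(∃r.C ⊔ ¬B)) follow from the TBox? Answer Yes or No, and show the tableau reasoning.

1. ∃s.¬A ⊑ (E ⊔ ∃r.(∃r.C ⊔ ¬B))  ⇔  (∃s.¬A ⊓ (¬E ⊓ ∀r.(∀r.¬C ⊓ B))) unsat w.r.t. T
   all branches close; clash {E, ¬E} at x₀
2. Hence ∃s.¬A ⊑ (E ⊔ ∃r.(∃r.C ⊔ ¬B)): entailed.

Yes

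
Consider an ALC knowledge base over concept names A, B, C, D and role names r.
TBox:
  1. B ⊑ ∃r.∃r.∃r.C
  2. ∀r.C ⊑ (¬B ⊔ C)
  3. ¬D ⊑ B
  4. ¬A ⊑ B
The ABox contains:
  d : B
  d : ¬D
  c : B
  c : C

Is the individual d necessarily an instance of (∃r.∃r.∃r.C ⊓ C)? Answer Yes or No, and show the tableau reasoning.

No

1. d : (∃r.∃r.∃r.C ⊓ C)?  L(d) = {B, ¬D} ∪ {(∀r.∀r.∀r.¬C ⊔ ¬C)}
   apply at d: B⊑∃r.∃r.∃r.C
   open: L(d) ⊇ {B, ¬C, ¬D, ∃r.¬C, ∃r.∃r.∃r.C} (+ ∃-successors) — d ∉ (∃r.∃r.∃r.C ⊓ C) possible
2. Hence d : (∃r.∃r.∃r.C ⊓ C): not entailed.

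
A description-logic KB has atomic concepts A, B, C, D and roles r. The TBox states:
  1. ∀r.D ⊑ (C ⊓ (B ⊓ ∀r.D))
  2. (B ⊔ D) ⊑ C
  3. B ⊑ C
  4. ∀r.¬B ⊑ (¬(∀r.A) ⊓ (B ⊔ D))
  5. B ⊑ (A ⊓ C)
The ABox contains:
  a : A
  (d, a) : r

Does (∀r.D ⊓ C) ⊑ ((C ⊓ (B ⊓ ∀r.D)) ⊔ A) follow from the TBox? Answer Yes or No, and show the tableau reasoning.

Yes

1. (∀r.D ⊓ C) ⊑ ((C ⊓ (B ⊓ ∀r.D)) ⊔ A)  ⇔  ((∀r.D ⊓ C) ⊓ ((¬C ⊔ (¬B ⊔ ∃r.¬D)) ⊓ ¬A)) unsat w.r.t. T
   all branches close; clash {A, ¬A} at x₀
2. Hence (∀r.D ⊓ C) ⊑ ((C ⊓ (B ⊓ ∀r.D)) ⊔ A): entailed.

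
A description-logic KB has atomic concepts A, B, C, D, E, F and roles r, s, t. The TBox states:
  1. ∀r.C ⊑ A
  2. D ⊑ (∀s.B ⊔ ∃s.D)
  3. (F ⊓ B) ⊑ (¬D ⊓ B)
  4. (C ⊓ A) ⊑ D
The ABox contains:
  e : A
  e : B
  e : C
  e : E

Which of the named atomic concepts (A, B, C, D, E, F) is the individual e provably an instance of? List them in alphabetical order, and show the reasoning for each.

{A, B, C, D, E}

1. e : A?  L(e) = {A, B, C, E} ∪ {¬A}
   clash {A, ¬A} at e — e ∈ A
2. e : B?  L(e) = {A, B, C, E} ∪ {¬B}
   clash {B, ¬B} at e — e ∈ B
3. e : C?  L(e) = {A, B, C, E} ∪ {¬C}
   clash {C, ¬C} at e — e ∈ C
4. e : D?  L(e) = {A, B, C, E} ∪ {¬D}
   clash {D, ¬D} at e — e ∈ D
5. e : E?  L(e) = {A, B, C, E} ∪ {¬E}
   clash {E, ¬E} at e — e ∈ E
6. e : F?  L(e) = {A, B, C, E} ∪ {¬F}
   open: L(e) ⊇ {A, B, C, D, E, …} — e ∉ F possible
7. Entailed for e: {A, B, C, D, E}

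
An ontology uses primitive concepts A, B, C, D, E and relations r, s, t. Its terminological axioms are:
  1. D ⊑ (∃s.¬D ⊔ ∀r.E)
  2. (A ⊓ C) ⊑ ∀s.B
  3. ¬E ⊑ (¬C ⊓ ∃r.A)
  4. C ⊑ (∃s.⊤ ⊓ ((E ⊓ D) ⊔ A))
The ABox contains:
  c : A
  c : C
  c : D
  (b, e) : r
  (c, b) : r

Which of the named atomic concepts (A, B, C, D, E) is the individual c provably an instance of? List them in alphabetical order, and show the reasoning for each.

1. c : A?  L(c) = {A, C, D} ∪ {¬A}
   clash {A, ¬A} at c — c ∈ A
2. c : B?  L(c) = {A, C, D} ∪ {¬B}
   apply at c: D⊑(∃s.¬D ⊔ ∀r.E); C⊑(∃s.⊤ ⊓ ((E ⊓ D) ⊔ A))
   open: L(c) ⊇ {A, C, D, E, ¬B, …} (+ ∃-successors) — c ∉ B possible
3. c : C?  L(c) = {A, C, D} ∪ {¬C}
   clash {C, ¬C} at c — c ∈ C
4. c : D?  L(c) = {A, C, D} ∪ {¬D}
   clash {D, ¬D} at c — c ∈ D
5. c : E?  L(c) = {A, C, D} ∪ {¬E}
   clash {C, ¬C} at c — c ∈ E
6. Entailed for c: {A, C, D, E}

{A, C, D, E}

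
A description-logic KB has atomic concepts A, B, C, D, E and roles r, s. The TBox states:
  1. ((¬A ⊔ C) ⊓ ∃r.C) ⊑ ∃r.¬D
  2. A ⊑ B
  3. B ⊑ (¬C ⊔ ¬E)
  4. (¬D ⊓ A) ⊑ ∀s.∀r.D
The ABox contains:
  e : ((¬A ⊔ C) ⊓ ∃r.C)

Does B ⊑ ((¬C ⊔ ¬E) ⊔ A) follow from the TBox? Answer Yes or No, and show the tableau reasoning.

1. B ⊑ ((¬C ⊔ ¬E) ⊔ A)  ⇔  (B ⊓ ((C ⊓ E) ⊓ ¬A)) unsat w.r.t. T
   all branches close; clash {E, ¬E} at x₀
2. Hence B ⊑ ((¬C ⊔ ¬E) ⊔ A): entailed.

Yes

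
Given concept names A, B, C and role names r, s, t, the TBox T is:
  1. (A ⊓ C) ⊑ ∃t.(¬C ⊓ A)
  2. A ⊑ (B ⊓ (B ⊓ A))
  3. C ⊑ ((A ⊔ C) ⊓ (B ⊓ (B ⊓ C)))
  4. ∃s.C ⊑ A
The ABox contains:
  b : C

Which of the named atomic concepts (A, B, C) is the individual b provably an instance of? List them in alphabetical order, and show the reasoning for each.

1. b : A?  L(b) = {C} ∪ {¬A}
   apply at b: C⊑((A ⊔ C) ⊓ (B ⊓ (B ⊓ C)))
   open: L(b) ⊇ {B, C, ¬A, ∀s.¬C} — b ∉ A possible
2. b : B?  L(b) = {C} ∪ {¬B}
   clash {B, ¬B} at b — b ∈ B
3. b : C?  L(b) = {C} ∪ {¬C}
   clash {C, ¬C} at b — b ∈ C
4. Entailed for b: {B, C}

{B, C}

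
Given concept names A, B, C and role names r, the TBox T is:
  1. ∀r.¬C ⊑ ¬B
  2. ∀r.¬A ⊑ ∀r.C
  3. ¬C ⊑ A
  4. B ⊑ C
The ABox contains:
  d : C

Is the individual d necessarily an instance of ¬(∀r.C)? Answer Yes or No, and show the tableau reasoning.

No

1. d : ¬(∀r.C)?  L(d) = {C} ∪ {∀r.C}
   open: L(d) ⊇ {C, ∀r.C, ∃r.C} (+ ∃-successors) — d ∉ ¬(∀r.C) possible
2. Hence d : ¬(∀r.C): not entailed.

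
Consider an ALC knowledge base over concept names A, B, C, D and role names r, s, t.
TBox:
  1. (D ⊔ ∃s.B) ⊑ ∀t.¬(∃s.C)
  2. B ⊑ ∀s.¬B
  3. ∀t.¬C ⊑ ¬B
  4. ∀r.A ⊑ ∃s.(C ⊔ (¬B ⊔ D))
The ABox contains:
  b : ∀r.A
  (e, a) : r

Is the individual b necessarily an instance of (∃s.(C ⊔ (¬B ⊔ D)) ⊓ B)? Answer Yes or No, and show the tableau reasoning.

No

1. b : (∃s.(C ⊔ (¬B ⊔ D)) ⊓ B)?  L(b) = {∀r.A} ∪ {(∀s.(¬C ⊓ (B ⊓ ¬D)) ⊔ ¬B)}
   apply at b: ∀r.A⊑∃s.(C ⊔ (¬B ⊔ D))
   open: L(b) ⊇ {¬B, ¬D, ∀r.A, ∀s.¬B, ∃s.(C ⊔ (¬B ⊔ D)), …} (+ ∃-successors) — b ∉ (∃s.(C ⊔ (¬B ⊔ D)) ⊓ B) possible
2. Hence b : (∃s.(C ⊔ (¬B ⊔ D)) ⊓ B): not entailed.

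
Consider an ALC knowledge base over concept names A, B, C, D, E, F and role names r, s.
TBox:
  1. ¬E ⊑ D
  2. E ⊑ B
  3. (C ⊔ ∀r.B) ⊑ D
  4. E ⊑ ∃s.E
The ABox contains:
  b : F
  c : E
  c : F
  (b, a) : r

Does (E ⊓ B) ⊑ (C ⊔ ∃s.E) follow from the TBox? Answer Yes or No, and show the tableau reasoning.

1. (E ⊓ B) ⊑ (C ⊔ ∃s.E)  ⇔  ((E ⊓ B) ⊓ (¬C ⊓ ∀s.¬E)) unsat w.r.t. T
   all branches close; clash {E, ¬E} at an ∃-successor
2. Hence (E ⊓ B) ⊑ (C ⊔ ∃s.E): entailed.

Yes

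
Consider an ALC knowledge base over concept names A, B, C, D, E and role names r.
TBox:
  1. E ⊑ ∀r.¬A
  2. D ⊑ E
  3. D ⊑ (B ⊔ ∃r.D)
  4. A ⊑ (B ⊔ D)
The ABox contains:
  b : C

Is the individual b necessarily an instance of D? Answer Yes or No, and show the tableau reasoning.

1. b : D?  L(b) = {C} ∪ {¬D}
   open: L(b) ⊇ {C, ¬A, ¬D, ¬E} — b ∉ D possible
2. Hence b : D: not entailed.

No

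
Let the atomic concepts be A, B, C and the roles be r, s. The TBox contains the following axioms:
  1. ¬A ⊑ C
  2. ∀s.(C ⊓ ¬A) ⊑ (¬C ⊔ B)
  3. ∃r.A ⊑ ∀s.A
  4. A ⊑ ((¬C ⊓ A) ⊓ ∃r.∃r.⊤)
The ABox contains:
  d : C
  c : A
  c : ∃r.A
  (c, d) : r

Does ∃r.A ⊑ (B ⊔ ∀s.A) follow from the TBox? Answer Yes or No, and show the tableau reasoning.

Yes

1. ∃r.A ⊑ (B ⊔ ∀s.A)  ⇔  (∃r.A ⊓ (¬B ⊓ ∃s.¬A)) unsat w.r.t. T
   all branches close; clash {C, ¬C} at x₀
2. Hence ∃r.A ⊑ (B ⊔ ∀s.A): entailed.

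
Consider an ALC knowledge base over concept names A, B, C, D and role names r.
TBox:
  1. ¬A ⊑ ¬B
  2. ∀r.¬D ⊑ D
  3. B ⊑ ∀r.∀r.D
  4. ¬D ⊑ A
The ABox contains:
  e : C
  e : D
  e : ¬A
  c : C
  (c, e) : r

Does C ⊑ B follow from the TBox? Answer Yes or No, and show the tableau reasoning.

1. C ⊑ B  ⇔  (C ⊓ ¬B) unsat w.r.t. T
   open: L(x₀) ⊇ {C, D, ¬B}
2. Hence C ⊑ B: not entailed.

No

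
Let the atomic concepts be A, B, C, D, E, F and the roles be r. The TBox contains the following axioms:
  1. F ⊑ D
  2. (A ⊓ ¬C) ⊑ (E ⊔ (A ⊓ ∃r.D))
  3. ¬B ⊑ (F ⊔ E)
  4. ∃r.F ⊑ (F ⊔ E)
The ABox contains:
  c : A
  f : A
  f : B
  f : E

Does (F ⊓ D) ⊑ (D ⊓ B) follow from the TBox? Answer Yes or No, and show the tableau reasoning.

1. (F ⊓ D) ⊑ (D ⊓ B)  ⇔  ((F ⊓ D) ⊓ (¬D ⊔ ¬B)) unsat w.r.t. T
   open: L(x₀) ⊇ {D, F, ¬A, ¬B}
2. Hence (F ⊓ D) ⊑ (D ⊓ B): not entailed.

No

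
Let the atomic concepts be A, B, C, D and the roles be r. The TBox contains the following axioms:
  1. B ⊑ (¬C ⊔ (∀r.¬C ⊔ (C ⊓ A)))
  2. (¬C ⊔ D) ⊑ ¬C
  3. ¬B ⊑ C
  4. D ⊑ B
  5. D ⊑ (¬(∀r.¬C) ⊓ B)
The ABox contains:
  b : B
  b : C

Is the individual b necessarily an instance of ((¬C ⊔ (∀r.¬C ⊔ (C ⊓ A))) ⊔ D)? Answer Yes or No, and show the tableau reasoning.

1. b : ((¬C ⊔ (∀r.¬C ⊔ (C ⊓ A))) ⊔ D)?  L(b) = {B, C} ∪ {((C ⊓ (∃r.C ⊓ (¬C ⊔ ¬A))) ⊓ ¬D)}
   clash {C, ¬C} at b — b ∈ ((¬C ⊔ (∀r.¬C ⊔ (C ⊓ A))) ⊔ D)
2. Hence b : ((¬C ⊔ (∀r.¬C ⊔ (C ⊓ A))) ⊔ D): entailed.

Yes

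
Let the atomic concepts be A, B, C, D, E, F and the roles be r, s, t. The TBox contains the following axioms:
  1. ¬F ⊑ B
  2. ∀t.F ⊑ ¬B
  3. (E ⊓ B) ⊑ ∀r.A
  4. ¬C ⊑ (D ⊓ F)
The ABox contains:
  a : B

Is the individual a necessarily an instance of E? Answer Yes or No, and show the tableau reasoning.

1. a : E?  L(a) = {B} ∪ {¬E}
   open: L(a) ⊇ {B, C, ¬E, ∃t.¬F} (+ ∃-successors) — a ∉ E possible
2. Hence a : E: not entailed.

No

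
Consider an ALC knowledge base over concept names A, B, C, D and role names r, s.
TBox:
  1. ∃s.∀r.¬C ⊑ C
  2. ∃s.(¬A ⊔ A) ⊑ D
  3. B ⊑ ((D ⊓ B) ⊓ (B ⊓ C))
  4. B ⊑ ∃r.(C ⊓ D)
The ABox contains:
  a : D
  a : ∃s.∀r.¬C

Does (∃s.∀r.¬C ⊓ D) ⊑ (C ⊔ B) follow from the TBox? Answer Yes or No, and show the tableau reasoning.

Yes

1. (∃s.∀r.¬C ⊓ D) ⊑ (C ⊔ B)  ⇔  ((∃s.∀r.¬C ⊓ D) ⊓ (¬C ⊓ ¬B)) unsat w.r.t. T
   all branches close; clash {C, ¬C} at x₀
2. Hence (∃s.∀r.¬C ⊓ D) ⊑ (C ⊔ B): entailed.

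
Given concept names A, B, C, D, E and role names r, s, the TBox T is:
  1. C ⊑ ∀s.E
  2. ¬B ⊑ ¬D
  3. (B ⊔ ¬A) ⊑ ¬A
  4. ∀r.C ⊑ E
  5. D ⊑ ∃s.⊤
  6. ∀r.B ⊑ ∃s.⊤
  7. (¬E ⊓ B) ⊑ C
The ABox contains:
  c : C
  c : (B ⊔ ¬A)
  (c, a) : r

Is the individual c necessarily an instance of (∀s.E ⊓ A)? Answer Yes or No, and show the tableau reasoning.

No

1. c : (∀s.E ⊓ A)?  L(c) = {C, (B ⊔ ¬A)} ∪ {(∃s.¬E ⊔ ¬A)}
   apply at c: C⊑∀s.E; (B ⊔ ¬A)⊑¬A
   open: L(c) ⊇ {B, C, ¬A, ¬D, ∀s.E, …} (+ ∃-successors) — c ∉ (∀s.E ⊓ A) possible
2. Hence c : (∀s.E ⊓ A): not entailed.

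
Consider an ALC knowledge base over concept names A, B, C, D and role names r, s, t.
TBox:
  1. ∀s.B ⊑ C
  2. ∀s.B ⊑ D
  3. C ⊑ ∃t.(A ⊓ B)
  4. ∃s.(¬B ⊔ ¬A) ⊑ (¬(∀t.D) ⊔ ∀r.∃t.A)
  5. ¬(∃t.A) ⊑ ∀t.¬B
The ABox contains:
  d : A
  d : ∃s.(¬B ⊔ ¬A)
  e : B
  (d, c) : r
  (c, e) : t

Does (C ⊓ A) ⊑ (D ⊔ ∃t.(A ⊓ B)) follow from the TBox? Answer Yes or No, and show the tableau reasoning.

Yes

1. (C ⊓ A) ⊑ (D ⊔ ∃t.(A ⊓ B))  ⇔  ((C ⊓ A) ⊓ (¬D ⊓ ∀t.(¬A ⊔ ¬B))) unsat w.r.t. T
   all branches close; clash {D, ¬D} at x₀
2. Hence (C ⊓ A) ⊑ (D ⊔ ∃t.(A ⊓ B)): entailed.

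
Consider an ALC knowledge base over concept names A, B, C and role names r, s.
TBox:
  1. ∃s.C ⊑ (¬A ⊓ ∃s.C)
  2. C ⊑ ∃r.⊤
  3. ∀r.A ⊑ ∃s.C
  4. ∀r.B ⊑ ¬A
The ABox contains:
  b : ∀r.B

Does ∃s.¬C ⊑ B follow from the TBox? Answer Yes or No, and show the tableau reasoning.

No

1. ∃s.¬C ⊑ B  ⇔  (∃s.¬C ⊓ ¬B) unsat w.r.t. T
   open: L(x₀) ⊇ {¬B, ¬C, ∀s.¬C, ∃r.¬A, ∃r.¬B, …} (+ ∃-successors)
2. Hence ∃s.¬C ⊑ B: not entailed.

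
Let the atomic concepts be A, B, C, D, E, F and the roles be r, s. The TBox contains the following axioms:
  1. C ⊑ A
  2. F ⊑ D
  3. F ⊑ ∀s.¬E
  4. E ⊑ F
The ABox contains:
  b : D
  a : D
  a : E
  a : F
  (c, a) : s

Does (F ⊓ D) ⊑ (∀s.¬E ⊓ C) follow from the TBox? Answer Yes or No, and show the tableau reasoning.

1. (F ⊓ D) ⊑ (∀s.¬E ⊓ C)  ⇔  ((F ⊓ D) ⊓ (∃s.E ⊔ ¬C)) unsat w.r.t. T
   apply at x₀: F⊑∀s.¬E
   open: L(x₀) ⊇ {D, F, ¬C, ∀s.¬E}
2. Hence (F ⊓ D) ⊑ (∀s.¬E ⊓ C): not entailed.

No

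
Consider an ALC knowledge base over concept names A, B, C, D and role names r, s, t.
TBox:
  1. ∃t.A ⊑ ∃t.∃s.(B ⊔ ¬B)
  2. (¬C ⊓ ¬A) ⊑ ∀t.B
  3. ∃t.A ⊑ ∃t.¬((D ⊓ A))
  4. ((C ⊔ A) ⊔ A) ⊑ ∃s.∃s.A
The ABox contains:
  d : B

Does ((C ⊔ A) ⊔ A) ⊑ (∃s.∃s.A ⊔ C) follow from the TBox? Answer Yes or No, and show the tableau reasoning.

Yes

1. ((C ⊔ A) ⊔ A) ⊑ (∃s.∃s.A ⊔ C)  ⇔  (((C ⊔ A) ⊔ A) ⊓ (∀s.∀s.¬A ⊓ ¬C)) unsat w.r.t. T
   all branches close; clash {A, ¬A} at an ∃-successor
2. Hence ((C ⊔ A) ⊔ A) ⊑ (∃s.∃s.A ⊔ C): entailed.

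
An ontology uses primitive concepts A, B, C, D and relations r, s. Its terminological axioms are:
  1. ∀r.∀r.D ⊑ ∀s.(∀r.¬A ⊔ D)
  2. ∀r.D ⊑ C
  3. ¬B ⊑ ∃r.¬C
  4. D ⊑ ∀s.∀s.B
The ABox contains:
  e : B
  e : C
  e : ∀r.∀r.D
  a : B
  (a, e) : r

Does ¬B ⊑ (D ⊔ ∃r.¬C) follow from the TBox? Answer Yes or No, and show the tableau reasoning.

1. ¬B ⊑ (D ⊔ ∃r.¬C)  ⇔  (¬B ⊓ (¬D ⊓ ∀r.C)) unsat w.r.t. T
   all branches close; clash {C, ¬C} at an ∃-successor
2. Hence ¬B ⊑ (D ⊔ ∃r.¬C): entailed.

Yes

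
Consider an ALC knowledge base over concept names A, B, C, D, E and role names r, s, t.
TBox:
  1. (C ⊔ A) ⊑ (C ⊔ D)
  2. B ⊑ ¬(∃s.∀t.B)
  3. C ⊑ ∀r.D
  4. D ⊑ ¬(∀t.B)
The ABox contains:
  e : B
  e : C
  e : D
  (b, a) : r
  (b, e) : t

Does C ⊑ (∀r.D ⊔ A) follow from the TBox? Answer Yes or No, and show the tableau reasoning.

1. C ⊑ (∀r.D ⊔ A)  ⇔  (C ⊓ (∃r.¬D ⊓ ¬A)) unsat w.r.t. T
   all branches close; clash {D, ¬D} at an ∃-successor
2. Hence C ⊑ (∀r.D ⊔ A): entailed.

Yes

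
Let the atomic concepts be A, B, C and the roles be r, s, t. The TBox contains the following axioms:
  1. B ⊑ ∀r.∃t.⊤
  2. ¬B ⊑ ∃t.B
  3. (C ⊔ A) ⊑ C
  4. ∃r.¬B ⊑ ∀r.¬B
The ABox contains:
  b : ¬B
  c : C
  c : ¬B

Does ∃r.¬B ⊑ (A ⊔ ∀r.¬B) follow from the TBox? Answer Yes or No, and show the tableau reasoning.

1. ∃r.¬B ⊑ (A ⊔ ∀r.¬B)  ⇔  (∃r.¬B ⊓ (¬A ⊓ ∃r.B)) unsat w.r.t. T
   all branches close; clash {B, ¬B} at an ∃-successor
2. Hence ∃r.¬B ⊑ (A ⊔ ∀r.¬B): entailed.

Yes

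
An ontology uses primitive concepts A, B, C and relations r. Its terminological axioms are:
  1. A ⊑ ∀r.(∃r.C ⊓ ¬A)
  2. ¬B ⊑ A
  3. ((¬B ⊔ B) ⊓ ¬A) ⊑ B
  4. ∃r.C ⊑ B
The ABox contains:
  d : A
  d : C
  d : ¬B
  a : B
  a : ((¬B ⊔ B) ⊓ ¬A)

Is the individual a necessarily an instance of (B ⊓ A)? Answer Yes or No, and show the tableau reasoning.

No

1. a : (B ⊓ A)?  L(a) = {B, ((¬B ⊔ B) ⊓ ¬A)} ∪ {(¬B ⊔ ¬A)}
   open: L(a) ⊇ {B, ¬A} — a ∉ (B ⊓ A) possible
2. Hence a : (B ⊓ A): not entailed.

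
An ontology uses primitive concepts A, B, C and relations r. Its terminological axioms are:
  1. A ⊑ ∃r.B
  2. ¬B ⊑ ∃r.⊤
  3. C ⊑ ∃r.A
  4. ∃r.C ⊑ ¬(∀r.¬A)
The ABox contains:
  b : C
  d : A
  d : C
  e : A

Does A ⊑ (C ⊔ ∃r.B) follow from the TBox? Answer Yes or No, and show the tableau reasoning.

Yes

1. A ⊑ (C ⊔ ∃r.B)  ⇔  (A ⊓ (¬C ⊓ ∀r.¬B)) unsat w.r.t. T
   all branches close; clash {B, ¬B} at an ∃-successor
2. Hence A ⊑ (C ⊔ ∃r.B): entailed.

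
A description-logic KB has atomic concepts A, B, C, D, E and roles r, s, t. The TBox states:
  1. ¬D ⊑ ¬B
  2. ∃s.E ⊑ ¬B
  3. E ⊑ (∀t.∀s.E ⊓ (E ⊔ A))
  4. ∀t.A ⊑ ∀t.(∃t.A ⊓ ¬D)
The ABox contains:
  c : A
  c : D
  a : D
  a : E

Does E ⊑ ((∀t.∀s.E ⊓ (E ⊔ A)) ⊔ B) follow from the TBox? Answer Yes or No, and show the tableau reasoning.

Yes

1. E ⊑ ((∀t.∀s.E ⊓ (E ⊔ A)) ⊔ B)  ⇔  (E ⊓ ((∃t.∃s.¬E ⊔ (¬E ⊓ ¬A)) ⊓ ¬B)) unsat w.r.t. T
   all branches close; clash {E, ¬E} at x₀
2. Hence E ⊑ ((∀t.∀s.E ⊓ (E ⊔ A)) ⊔ B): entailed.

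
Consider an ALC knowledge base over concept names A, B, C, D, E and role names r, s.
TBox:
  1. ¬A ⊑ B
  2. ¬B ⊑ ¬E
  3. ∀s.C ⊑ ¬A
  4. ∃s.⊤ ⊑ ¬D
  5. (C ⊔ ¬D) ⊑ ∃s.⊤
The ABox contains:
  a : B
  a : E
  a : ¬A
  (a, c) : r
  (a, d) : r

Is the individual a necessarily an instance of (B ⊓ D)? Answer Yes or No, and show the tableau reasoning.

No

1. a : (B ⊓ D)?  L(a) = {B, E, ¬A} ∪ {(¬B ⊔ ¬D)}
   open: L(a) ⊇ {B, E, ¬A, ¬D, ∃s.⊤} (+ ∃-successors) — a ∉ (B ⊓ D) possible
2. Hence a : (B ⊓ D): not entailed.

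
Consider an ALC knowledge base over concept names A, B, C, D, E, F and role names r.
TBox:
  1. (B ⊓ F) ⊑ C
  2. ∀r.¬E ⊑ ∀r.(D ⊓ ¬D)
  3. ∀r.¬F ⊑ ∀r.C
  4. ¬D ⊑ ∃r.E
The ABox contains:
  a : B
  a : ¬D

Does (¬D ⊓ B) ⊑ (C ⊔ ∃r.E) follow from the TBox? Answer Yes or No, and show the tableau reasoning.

1. (¬D ⊓ B) ⊑ (C ⊔ ∃r.E)  ⇔  ((¬D ⊓ B) ⊓ (¬C ⊓ ∀r.¬E)) unsat w.r.t. T
   all branches close; clash {C, ¬C} at x₀
2. Hence (¬D ⊓ B) ⊑ (C ⊔ ∃r.E): entailed.

Yes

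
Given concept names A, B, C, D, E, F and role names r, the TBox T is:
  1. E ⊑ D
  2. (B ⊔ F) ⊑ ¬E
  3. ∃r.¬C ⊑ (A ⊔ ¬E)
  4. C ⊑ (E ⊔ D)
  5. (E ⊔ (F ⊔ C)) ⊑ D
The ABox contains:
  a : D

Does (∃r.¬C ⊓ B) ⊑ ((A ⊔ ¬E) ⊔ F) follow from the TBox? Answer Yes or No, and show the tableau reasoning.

Yes

1. (∃r.¬C ⊓ B) ⊑ ((A ⊔ ¬E) ⊔ F)  ⇔  ((∃r.¬C ⊓ B) ⊓ ((¬A ⊓ E) ⊓ ¬F)) unsat w.r.t. T
   all branches close; clash {E, ¬E} at x₀
2. Hence (∃r.¬C ⊓ B) ⊑ ((A ⊔ ¬E) ⊔ F): entailed.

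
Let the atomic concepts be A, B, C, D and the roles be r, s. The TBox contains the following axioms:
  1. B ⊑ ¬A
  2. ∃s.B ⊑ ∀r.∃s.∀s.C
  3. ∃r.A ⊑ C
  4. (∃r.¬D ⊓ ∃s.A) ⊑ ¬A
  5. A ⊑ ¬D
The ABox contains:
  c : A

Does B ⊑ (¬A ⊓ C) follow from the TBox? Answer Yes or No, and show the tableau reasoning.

No

1. B ⊑ (¬A ⊓ C)  ⇔  (B ⊓ (A ⊔ ¬C)) unsat w.r.t. T
   apply at x₀: B⊑¬A
   open: L(x₀) ⊇ {B, ¬A, ¬C, ∀r.¬A, ∀s.¬B}
2. Hence B ⊑ (¬A ⊓ C): not entailed.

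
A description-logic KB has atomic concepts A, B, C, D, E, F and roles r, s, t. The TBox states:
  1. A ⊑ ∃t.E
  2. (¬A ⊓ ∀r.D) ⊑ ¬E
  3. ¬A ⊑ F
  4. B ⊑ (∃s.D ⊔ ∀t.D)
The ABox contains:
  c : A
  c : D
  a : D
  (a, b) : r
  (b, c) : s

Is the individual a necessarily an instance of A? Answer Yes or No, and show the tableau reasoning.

1. a : A?  L(a) = {D} ∪ {¬A}
   apply at a: ¬A⊑F
   open: L(a) ⊇ {D, F, ¬A, ¬B, ∃r.¬D} (+ ∃-successors) — a ∉ A possible
2. Hence a : A: not entailed.

No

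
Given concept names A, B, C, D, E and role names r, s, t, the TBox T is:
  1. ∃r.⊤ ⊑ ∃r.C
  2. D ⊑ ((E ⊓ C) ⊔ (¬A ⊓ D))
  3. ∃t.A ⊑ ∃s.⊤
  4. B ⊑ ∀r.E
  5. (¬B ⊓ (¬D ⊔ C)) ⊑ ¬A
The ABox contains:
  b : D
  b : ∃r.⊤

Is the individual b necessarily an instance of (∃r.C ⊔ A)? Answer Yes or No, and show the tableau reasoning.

Yes

1. b : (∃r.C ⊔ A)?  L(b) = {D, ∃r.⊤} ∪ {(∀r.¬C ⊓ ¬A)}
   clash {C, ¬C} at an ∃-successor — b ∈ (∃r.C ⊔ A)
2. Hence b : (∃r.C ⊔ A): entailed.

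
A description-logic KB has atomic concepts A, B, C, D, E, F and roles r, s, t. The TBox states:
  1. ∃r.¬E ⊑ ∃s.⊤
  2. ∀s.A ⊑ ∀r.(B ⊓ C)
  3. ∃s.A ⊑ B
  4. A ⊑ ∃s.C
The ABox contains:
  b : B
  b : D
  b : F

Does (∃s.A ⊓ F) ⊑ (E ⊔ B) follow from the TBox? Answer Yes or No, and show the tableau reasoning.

Yes

1. (∃s.A ⊓ F) ⊑ (E ⊔ B)  ⇔  ((∃s.A ⊓ F) ⊓ (¬E ⊓ ¬B)) unsat w.r.t. T
   all branches close; clash {B, ¬B} at x₀
2. Hence (∃s.A ⊓ F) ⊑ (E ⊔ B): entailed.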